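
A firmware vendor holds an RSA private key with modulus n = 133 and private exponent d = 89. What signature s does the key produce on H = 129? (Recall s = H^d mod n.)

Squares mod 133: H^1≡129, H^2≡16, H^4≡123, H^8≡100, H^16≡25, H^32≡93, H^64≡4
89 = 64 + 16 + 8 + 1, so H^89 ≡ 4·25·100·129 ≡ 33 (mod 133)

33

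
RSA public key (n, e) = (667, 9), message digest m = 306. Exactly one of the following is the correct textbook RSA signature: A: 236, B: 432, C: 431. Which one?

C

Candidate A: Squares mod 667: 236^1≡236, 236^2≡335, 236^4≡169, 236^8≡547; 9 = 8 + 1, so 236^9 ≡ 547·236 ≡ 361 (mod 667)
Candidate B: Squares mod 667: 432^1≡432, 432^2≡531, 432^4≡487, 432^8≡384; 9 = 8 + 1, so 432^9 ≡ 384·432 ≡ 472 (mod 667)
Candidate C: Squares mod 667: 431^1≡431, 431^2≡335, 431^4≡169, 431^8≡547; 9 = 8 + 1, so 431^9 ≡ 547·431 ≡ 306 (mod 667)
  → matches m = 306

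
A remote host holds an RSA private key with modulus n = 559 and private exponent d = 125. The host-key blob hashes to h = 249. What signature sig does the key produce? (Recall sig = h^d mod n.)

19

h^2 ≡ 249^2 = 62001 ≡ 511
h^4 ≡ 511^2 = 261121 ≡ 68
h^8 ≡ 68^2 = 4624 ≡ 152
h^16 ≡ 152^2 = 23104 ≡ 185
h^32 ≡ 185^2 = 34225 ≡ 126
h^64 ≡ 126^2 = 15876 ≡ 224
125 = 64 + 32 + 16 + 8 + 4 + 1, so h^125 ≡ 224·126·185·152·68·249 ≡ 19 (mod 559)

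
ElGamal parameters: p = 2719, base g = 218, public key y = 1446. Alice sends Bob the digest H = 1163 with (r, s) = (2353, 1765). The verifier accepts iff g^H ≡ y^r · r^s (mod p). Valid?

yes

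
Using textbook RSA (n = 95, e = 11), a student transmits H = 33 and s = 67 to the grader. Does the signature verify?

Squares mod 95: s^1≡67, s^2≡24, s^4≡6, s^8≡36
11 = 8 + 2 + 1, so s^11 ≡ 36·24·67 ≡ 33 (mod 95)
Since 33 equals the digest 33, verification succeeds.

verifies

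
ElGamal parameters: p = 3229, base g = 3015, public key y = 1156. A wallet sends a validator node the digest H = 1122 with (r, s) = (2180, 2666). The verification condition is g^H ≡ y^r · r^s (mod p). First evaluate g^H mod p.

Squares mod 3229: 3015^1≡3015, 3015^2≡590, 3015^4≡2597, 3015^8≡2257, 3015^16≡1916, 3015^32≡2912, 3015^64≡390, 3015^128≡337, 3015^256≡554, 3015^512≡161, 3015^1024≡89
1122 = 1024 + 64 + 32 + 2, so 3015^1122 ≡ 89·390·2912·590 ≡ 2788 (mod 3229)

2788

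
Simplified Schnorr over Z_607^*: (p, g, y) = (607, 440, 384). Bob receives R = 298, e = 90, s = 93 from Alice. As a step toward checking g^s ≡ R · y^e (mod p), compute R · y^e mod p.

58

384^2 = 147456 ≡ 562
384^4 ≡ 562^2 = 315844 ≡ 204
384^8 ≡ 204^2 = 41616 ≡ 340
384^16 ≡ 340^2 = 115600 ≡ 270
384^32 ≡ 270^2 = 72900 ≡ 60
384^64 ≡ 60^2 = 3600 ≡ 565
90 = 64 + 16 + 8 + 2, so 384^90 ≡ 565·270·340·562 ≡ 155 (mod 607)
R · y^e ≡ 298·155 = 46190 ≡ 58 (mod 607)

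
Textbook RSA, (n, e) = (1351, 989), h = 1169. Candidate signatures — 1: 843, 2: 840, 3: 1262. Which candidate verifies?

Candidate 1: Squares mod 1351: 843^1≡843, 843^2≡23, 843^4≡529, 843^8≡184, 843^16≡81, 843^32≡1157, 843^64≡1159, 843^128≡387, 843^256≡1159, 843^512≡387; 989 = 512 + 256 + 128 + 64 + 16 + 8 + 4 + 1, so 843^989 ≡ 387·1159·387·1159·81·184·529·843 ≡ 978 (mod 1351)
Candidate 2: Squares mod 1351: 840^1≡840, 840^2≡378, 840^4≡1029, 840^8≡1008, 840^16≡112, 840^32≡385, 840^64≡966, 840^128≡966, 840^256≡966, 840^512≡966; 989 = 512 + 256 + 128 + 64 + 16 + 8 + 4 + 1, so 840^989 ≡ 966·966·966·966·112·1008·1029·840 ≡ 1169 (mod 1351)
  → matches h = 1169
Candidate 3: Squares mod 1351: 1262^1≡1262, 1262^2≡1166, 1262^4≡450, 1262^8≡1201, 1262^16≡884, 1262^32≡578, 1262^64≡387, 1262^128≡1159, 1262^256≡387, 1262^512≡1159; 989 = 512 + 256 + 128 + 64 + 16 + 8 + 4 + 1, so 1262^989 ≡ 1159·387·1159·387·884·1201·450·1262 ≡ 312 (mod 1351)

2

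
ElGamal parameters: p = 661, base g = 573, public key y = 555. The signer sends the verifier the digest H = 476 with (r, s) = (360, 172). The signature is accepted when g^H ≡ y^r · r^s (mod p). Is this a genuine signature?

forged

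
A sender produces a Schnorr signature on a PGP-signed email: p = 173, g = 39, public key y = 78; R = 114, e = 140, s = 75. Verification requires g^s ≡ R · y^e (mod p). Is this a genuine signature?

forged

g^s mod p:
39^2 = 1521 ≡ 137
39^4 ≡ 137^2 = 18769 ≡ 85
39^8 ≡ 85^2 = 7225 ≡ 132
39^16 ≡ 132^2 = 17424 ≡ 124
39^32 ≡ 124^2 = 15376 ≡ 152
39^64 ≡ 152^2 = 23104 ≡ 95
75 = 64 + 8 + 2 + 1, so 39^75 ≡ 95·132·137·39 ≡ 50 (mod 173)
R · y^e mod p:
78^2 = 6084 ≡ 29
78^4 ≡ 29^2 = 841 ≡ 149
78^8 ≡ 149^2 = 22201 ≡ 57
78^16 ≡ 57^2 = 3249 ≡ 135
78^32 ≡ 135^2 = 18225 ≡ 60
78^64 ≡ 60^2 = 3600 ≡ 140
78^128 ≡ 140^2 = 19600 ≡ 51
140 = 128 + 8 + 4, so 78^140 ≡ 51·57·149 ≡ 124 (mod 173)
114·124 = 14136 ≡ 123 (mod 173)
50 ≠ 123; the check fails.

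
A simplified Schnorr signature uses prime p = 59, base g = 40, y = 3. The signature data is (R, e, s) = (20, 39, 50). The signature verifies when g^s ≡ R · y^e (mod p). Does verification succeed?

g^s mod p:
40^2 = 1600 ≡ 7
40^4 ≡ 7^2 = 49
40^8 ≡ 49^2 = 2401 ≡ 41
40^16 ≡ 41^2 = 1681 ≡ 29
40^32 ≡ 29^2 = 841 ≡ 15
50 = 32 + 16 + 2, so 40^50 ≡ 15·29·7 ≡ 36 (mod 59)
R · y^e mod p:
3^2 = 9
3^4 ≡ 9^2 = 81 ≡ 22
3^8 ≡ 22^2 = 484 ≡ 12
3^16 ≡ 12^2 = 144 ≡ 26
3^32 ≡ 26^2 = 676 ≡ 27
39 = 32 + 4 + 2 + 1, so 3^39 ≡ 27·22·9·3 ≡ 49 (mod 59)
20·49 = 980 ≡ 36 (mod 59)
36 ≡ 36 (mod 59); signature holds.

passes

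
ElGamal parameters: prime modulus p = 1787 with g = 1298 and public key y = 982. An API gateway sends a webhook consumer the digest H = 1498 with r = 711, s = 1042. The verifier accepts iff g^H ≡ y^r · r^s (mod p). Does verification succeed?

Left side g^H mod p:
1298^2 = 1684804 ≡ 1450
1298^4 ≡ 1450^2 = 2102500 ≡ 988
1298^8 ≡ 988^2 = 976144 ≡ 442
1298^16 ≡ 442^2 = 195364 ≡ 581
1298^32 ≡ 581^2 = 337561 ≡ 1605
1298^64 ≡ 1605^2 = 2576025 ≡ 958
1298^128 ≡ 958^2 = 917764 ≡ 1033
1298^256 ≡ 1033^2 = 1067089 ≡ 250
1298^512 ≡ 250^2 = 62500 ≡ 1742
1298^1024 ≡ 1742^2 = 3034564 ≡ 238
1498 = 1024 + 256 + 128 + 64 + 16 + 8 + 2, so 1298^1498 ≡ 238·250·1033·958·581·442·1450 ≡ 1187 (mod 1787)
Right side y^r · r^s mod p:
982^2 = 964324 ≡ 1131
982^4 ≡ 1131^2 = 1279161 ≡ 1456
982^8 ≡ 1456^2 = 2119936 ≡ 554
982^16 ≡ 554^2 = 306916 ≡ 1339
982^32 ≡ 1339^2 = 1792921 ≡ 560
982^64 ≡ 560^2 = 313600 ≡ 875
982^128 ≡ 875^2 = 765625 ≡ 789
982^256 ≡ 789^2 = 622521 ≡ 645
982^512 ≡ 645^2 = 416025 ≡ 1441
711 = 512 + 128 + 64 + 4 + 2 + 1, so 982^711 ≡ 1441·789·875·1456·1131·982 ≡ 472 (mod 1787)
711^2 = 505521 ≡ 1587
711^4 ≡ 1587^2 = 2518569 ≡ 686
711^8 ≡ 686^2 = 470596 ≡ 615
711^16 ≡ 615^2 = 378225 ≡ 1168
711^32 ≡ 1168^2 = 1364224 ≡ 743
711^64 ≡ 743^2 = 552049 ≡ 1653
711^128 ≡ 1653^2 = 2732409 ≡ 86
711^256 ≡ 86^2 = 7396 ≡ 248
711^512 ≡ 248^2 = 61504 ≡ 746
711^1024 ≡ 746^2 = 556516 ≡ 759
1042 = 1024 + 16 + 2, so 711^1042 ≡ 759·1168·1587 ≡ 166 (mod 1787)
472·166 = 78352 ≡ 1511 (mod 1787)
1187 ≠ 1511, so verification fails.

fails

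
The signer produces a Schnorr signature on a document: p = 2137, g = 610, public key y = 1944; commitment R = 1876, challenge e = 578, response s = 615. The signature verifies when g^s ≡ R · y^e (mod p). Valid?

g^s mod p:
610^615 mod 2137 = 1581
R · y^e mod p:
1944^578 mod 2137 = 693
1876·693 = 1300068 ≡ 772 (mod 2137)
1581 ≠ 772; the check fails.

no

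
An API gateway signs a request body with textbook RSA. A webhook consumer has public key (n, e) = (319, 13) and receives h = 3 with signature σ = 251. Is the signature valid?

valid

σ^2 ≡ 251^2 = 63001 ≡ 158
σ^4 ≡ 158^2 = 24964 ≡ 82
σ^8 ≡ 82^2 = 6724 ≡ 25
13 = 8 + 4 + 1, so σ^13 ≡ 25·82·251 ≡ 3 (mod 319)
σ^13 mod 319 = 3 matches h.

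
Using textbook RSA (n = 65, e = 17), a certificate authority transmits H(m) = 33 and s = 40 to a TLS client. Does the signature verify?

does not verify

s^2 ≡ 40^2 = 1600 ≡ 40
s^4 ≡ 40^2 = 1600 ≡ 40
s^8 ≡ 40^2 = 1600 ≡ 40
s^16 ≡ 40^2 = 1600 ≡ 40
17 = 16 + 1, so s^17 ≡ 40·40 ≡ 40 (mod 65)
The recovered value 40 does not match the digest 33.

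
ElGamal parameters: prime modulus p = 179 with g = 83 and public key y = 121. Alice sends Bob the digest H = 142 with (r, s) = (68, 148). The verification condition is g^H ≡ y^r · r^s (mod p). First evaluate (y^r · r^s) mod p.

121^2 = 14641 ≡ 142
121^4 ≡ 142^2 = 20164 ≡ 116
121^8 ≡ 116^2 = 13456 ≡ 31
121^16 ≡ 31^2 = 961 ≡ 66
121^32 ≡ 66^2 = 4356 ≡ 60
121^64 ≡ 60^2 = 3600 ≡ 20
68 = 64 + 4, so 121^68 ≡ 20·116 ≡ 172 (mod 179)
68^2 = 4624 ≡ 149
68^4 ≡ 149^2 = 22201 ≡ 5
68^8 ≡ 5^2 = 25
68^16 ≡ 25^2 = 625 ≡ 88
68^32 ≡ 88^2 = 7744 ≡ 47
68^64 ≡ 47^2 = 2209 ≡ 61
68^128 ≡ 61^2 = 3721 ≡ 141
148 = 128 + 16 + 4, so 68^148 ≡ 141·88·5 ≡ 106 (mod 179)
y^r · r^s ≡ 172·106 = 18232 ≡ 153 (mod 179)

153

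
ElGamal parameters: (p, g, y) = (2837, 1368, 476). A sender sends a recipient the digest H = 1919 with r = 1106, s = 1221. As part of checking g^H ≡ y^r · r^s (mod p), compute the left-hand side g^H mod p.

791

1368^2 = 1871424 ≡ 1841
1368^4 ≡ 1841^2 = 3389281 ≡ 1903
1368^8 ≡ 1903^2 = 3621409 ≡ 1397
1368^16 ≡ 1397^2 = 1951609 ≡ 2590
1368^32 ≡ 2590^2 = 6708100 ≡ 1432
1368^64 ≡ 1432^2 = 2050624 ≡ 2310
1368^128 ≡ 2310^2 = 5336100 ≡ 2540
1368^256 ≡ 2540^2 = 6451600 ≡ 262
1368^512 ≡ 262^2 = 68644 ≡ 556
1368^1024 ≡ 556^2 = 309136 ≡ 2740
1919 = 1024 + 512 + 256 + 64 + 32 + 16 + 8 + 4 + 2 + 1, so 1368^1919 ≡ 2740·556·262·2310·1432·2590·1397·1903·1841·1368 ≡ 791 (mod 2837)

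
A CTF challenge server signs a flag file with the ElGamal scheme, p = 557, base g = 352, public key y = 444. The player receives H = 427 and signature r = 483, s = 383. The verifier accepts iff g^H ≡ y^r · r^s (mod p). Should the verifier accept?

reject

Left side g^H mod p:
Squares mod 557: 352^1≡352, 352^2≡250, 352^4≡116, 352^8≡88, 352^16≡503, 352^32≡131, 352^64≡451, 352^128≡96, 352^256≡304
427 = 256 + 128 + 32 + 8 + 2 + 1, so 352^427 ≡ 304·96·131·88·250·352 ≡ 280 (mod 557)
Right side y^r · r^s mod p:
Squares mod 557: 444^1≡444, 444^2≡515, 444^4≡93, 444^8≡294, 444^16≡101, 444^32≡175, 444^64≡547, 444^128≡100, 444^256≡531
483 = 256 + 128 + 64 + 32 + 2 + 1, so 444^483 ≡ 531·100·547·175·515·444 ≡ 420 (mod 557)
Squares mod 557: 483^1≡483, 483^2≡463, 483^4≡481, 483^8≡206, 483^16≡104, 483^32≡233, 483^64≡260, 483^128≡203, 483^256≡548
383 = 256 + 64 + 32 + 16 + 8 + 4 + 2 + 1, so 483^383 ≡ 548·260·233·104·206·481·463·483 ≡ 529 (mod 557)
420·529 = 222180 ≡ 494 (mod 557)
280 ≠ 494, so verification fails.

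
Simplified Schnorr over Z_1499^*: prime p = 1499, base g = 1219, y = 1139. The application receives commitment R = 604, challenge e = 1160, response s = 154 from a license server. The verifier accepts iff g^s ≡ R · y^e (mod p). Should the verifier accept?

accept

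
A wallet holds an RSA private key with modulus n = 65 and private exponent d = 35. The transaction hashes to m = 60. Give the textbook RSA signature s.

m^35 mod 65 = 5

5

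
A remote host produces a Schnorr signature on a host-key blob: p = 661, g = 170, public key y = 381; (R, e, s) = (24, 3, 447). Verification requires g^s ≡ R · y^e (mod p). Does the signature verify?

g^s mod p:
Squares mod 661: 170^1≡170, 170^2≡477, 170^4≡145, 170^8≡534, 170^16≡265, 170^32≡159, 170^64≡163, 170^128≡129, 170^256≡116
447 = 256 + 128 + 32 + 16 + 8 + 4 + 2 + 1, so 170^447 ≡ 116·129·159·265·534·145·477·170 ≡ 148 (mod 661)
R · y^e mod p:
Squares mod 661: 381^1≡381, 381^2≡402
3 = 2 + 1, so 381^3 ≡ 402·381 ≡ 471 (mod 661)
24·471 = 11304 ≡ 67 (mod 661)
148 ≠ 67; the check fails.

does not verify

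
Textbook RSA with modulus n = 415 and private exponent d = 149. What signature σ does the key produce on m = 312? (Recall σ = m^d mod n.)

132

m^2 ≡ 312^2 = 97344 ≡ 234
m^4 ≡ 234^2 = 54756 ≡ 391
m^8 ≡ 391^2 = 152881 ≡ 161
m^16 ≡ 161^2 = 25921 ≡ 191
m^32 ≡ 191^2 = 36481 ≡ 376
m^64 ≡ 376^2 = 141376 ≡ 276
m^128 ≡ 276^2 = 76176 ≡ 231
149 = 128 + 16 + 4 + 1, so m^149 ≡ 231·191·391·312 ≡ 132 (mod 415)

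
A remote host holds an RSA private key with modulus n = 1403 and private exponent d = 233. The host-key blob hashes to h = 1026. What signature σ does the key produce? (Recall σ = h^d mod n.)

h^2 ≡ 1026^2 = 1052676 ≡ 426
h^4 ≡ 426^2 = 181476 ≡ 489
h^8 ≡ 489^2 = 239121 ≡ 611
h^16 ≡ 611^2 = 373321 ≡ 123
h^32 ≡ 123^2 = 15129 ≡ 1099
h^64 ≡ 1099^2 = 1207801 ≡ 1221
h^128 ≡ 1221^2 = 1490841 ≡ 855
233 = 128 + 64 + 32 + 8 + 1, so h^233 ≡ 855·1221·1099·611·1026 ≡ 172 (mod 1403)

172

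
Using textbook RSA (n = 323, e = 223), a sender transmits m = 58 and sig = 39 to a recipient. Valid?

yes

sig^2 ≡ 39^2 = 1521 ≡ 229
sig^4 ≡ 229^2 = 52441 ≡ 115
sig^8 ≡ 115^2 = 13225 ≡ 305
sig^16 ≡ 305^2 = 93025 ≡ 1
sig^32 ≡ 1^2 = 1
sig^64 ≡ 1^2 = 1
sig^128 ≡ 1^2 = 1
223 = 128 + 64 + 16 + 8 + 4 + 2 + 1, so sig^223 ≡ 1·1·1·305·115·229·39 ≡ 58 (mod 323)
58 = m, so the signature checks out.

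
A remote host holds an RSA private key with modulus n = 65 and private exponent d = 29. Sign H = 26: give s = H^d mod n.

26

H^29 mod 65 = 26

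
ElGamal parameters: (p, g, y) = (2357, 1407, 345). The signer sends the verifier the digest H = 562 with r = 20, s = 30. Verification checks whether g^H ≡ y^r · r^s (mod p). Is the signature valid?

Left side g^H mod p:
Squares mod 2357: 1407^1≡1407, 1407^2≡2126, 1407^4≡1507, 1407^8≡1258, 1407^16≡1017, 1407^32≡1923, 1407^64≡2153, 1407^128≡1547, 1407^256≡854, 1407^512≡1003
562 = 512 + 32 + 16 + 2, so 1407^562 ≡ 1003·1923·1017·2126 ≡ 1588 (mod 2357)
Right side y^r · r^s mod p:
Squares mod 2357: 345^1≡345, 345^2≡1175, 345^4≡1780, 345^8≡592, 345^16≡1628
20 = 16 + 4, so 345^20 ≡ 1628·1780 ≡ 1087 (mod 2357)
Squares mod 2357: 20^1≡20, 20^2≡400, 20^4≡2081, 20^8≡752, 20^16≡2181
30 = 16 + 8 + 4 + 2, so 20^30 ≡ 2181·752·2081·400 ≡ 266 (mod 2357)
1087·266 = 289142 ≡ 1588 (mod 2357)
1588 ≡ 1588 (mod 2357), so the signature is genuine.

valid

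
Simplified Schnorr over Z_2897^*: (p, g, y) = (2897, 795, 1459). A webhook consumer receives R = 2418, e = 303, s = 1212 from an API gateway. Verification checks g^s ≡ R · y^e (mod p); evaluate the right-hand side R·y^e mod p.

1459^303 mod 2897 = 2138
R · y^e ≡ 2418·2138 = 5169684 ≡ 1436 (mod 2897)

1436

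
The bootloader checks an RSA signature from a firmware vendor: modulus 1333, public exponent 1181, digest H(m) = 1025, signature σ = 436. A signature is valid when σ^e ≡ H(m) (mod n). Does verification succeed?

passes

σ^2 ≡ 436^2 = 190096 ≡ 810
σ^4 ≡ 810^2 = 656100 ≡ 264
σ^8 ≡ 264^2 = 69696 ≡ 380
σ^16 ≡ 380^2 = 144400 ≡ 436
σ^32 ≡ 436^2 = 190096 ≡ 810
σ^64 ≡ 810^2 = 656100 ≡ 264
σ^128 ≡ 264^2 = 69696 ≡ 380
σ^256 ≡ 380^2 = 144400 ≡ 436
σ^512 ≡ 436^2 = 190096 ≡ 810
σ^1024 ≡ 810^2 = 656100 ≡ 264
1181 = 1024 + 128 + 16 + 8 + 4 + 1, so σ^1181 ≡ 264·380·436·380·264·436 ≡ 1025 (mod 1333)
1025 = H(m), so the signature checks out.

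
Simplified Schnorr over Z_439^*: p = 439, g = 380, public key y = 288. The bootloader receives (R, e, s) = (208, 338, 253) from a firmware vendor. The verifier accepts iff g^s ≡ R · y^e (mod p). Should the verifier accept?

g^s mod p:
Squares mod 439: 380^1≡380, 380^2≡408, 380^4≡83, 380^8≡304, 380^16≡226, 380^32≡152, 380^64≡276, 380^128≡229
253 = 128 + 64 + 32 + 16 + 8 + 4 + 1, so 380^253 ≡ 229·276·152·226·304·83·380 ≡ 117 (mod 439)
R · y^e mod p:
Squares mod 439: 288^1≡288, 288^2≡412, 288^4≡290, 288^8≡251, 288^16≡224, 288^32≡130, 288^64≡218, 288^128≡112, 288^256≡252
338 = 256 + 64 + 16 + 2, so 288^338 ≡ 252·218·224·412 ≡ 271 (mod 439)
208·271 = 56368 ≡ 176 (mod 439)
117 ≠ 176; the check fails.

reject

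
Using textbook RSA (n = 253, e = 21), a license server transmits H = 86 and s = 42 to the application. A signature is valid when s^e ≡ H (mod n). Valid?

s^21 mod 253 = 86
Since 86 equals the digest 86, verification succeeds.

yes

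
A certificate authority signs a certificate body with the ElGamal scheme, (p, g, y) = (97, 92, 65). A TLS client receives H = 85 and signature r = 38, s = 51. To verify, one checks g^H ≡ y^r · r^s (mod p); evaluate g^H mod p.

56

Squares mod 97: 92^1≡92, 92^2≡25, 92^4≡43, 92^8≡6, 92^16≡36, 92^32≡35, 92^64≡61
85 = 64 + 16 + 4 + 1, so 92^85 ≡ 61·36·43·92 ≡ 56 (mod 97)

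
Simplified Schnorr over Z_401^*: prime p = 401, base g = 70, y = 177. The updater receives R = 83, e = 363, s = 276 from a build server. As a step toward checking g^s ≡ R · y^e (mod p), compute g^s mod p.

70^2 = 4900 ≡ 88
70^4 ≡ 88^2 = 7744 ≡ 125
70^8 ≡ 125^2 = 15625 ≡ 387
70^16 ≡ 387^2 = 149769 ≡ 196
70^32 ≡ 196^2 = 38416 ≡ 321
70^64 ≡ 321^2 = 103041 ≡ 385
70^128 ≡ 385^2 = 148225 ≡ 256
70^256 ≡ 256^2 = 65536 ≡ 173
276 = 256 + 16 + 4, so 70^276 ≡ 173·196·125 ≡ 331 (mod 401)

331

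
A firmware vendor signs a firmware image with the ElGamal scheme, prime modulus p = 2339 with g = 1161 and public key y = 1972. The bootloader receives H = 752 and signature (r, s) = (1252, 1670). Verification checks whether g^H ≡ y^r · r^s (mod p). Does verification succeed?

Left side g^H mod p:
1161^2 = 1347921 ≡ 657
1161^4 ≡ 657^2 = 431649 ≡ 1273
1161^8 ≡ 1273^2 = 1620529 ≡ 1941
1161^16 ≡ 1941^2 = 3767481 ≡ 1691
1161^32 ≡ 1691^2 = 2859481 ≡ 1223
1161^64 ≡ 1223^2 = 1495729 ≡ 1108
1161^128 ≡ 1108^2 = 1227664 ≡ 2028
1161^256 ≡ 2028^2 = 4112784 ≡ 822
1161^512 ≡ 822^2 = 675684 ≡ 2052
752 = 512 + 128 + 64 + 32 + 16, so 1161^752 ≡ 2052·2028·1108·1223·1691 ≡ 2075 (mod 2339)
Right side y^r · r^s mod p:
1972^2 = 3888784 ≡ 1366
1972^4 ≡ 1366^2 = 1865956 ≡ 1773
1972^8 ≡ 1773^2 = 3143529 ≡ 2252
1972^16 ≡ 2252^2 = 5071504 ≡ 552
1972^32 ≡ 552^2 = 304704 ≡ 634
1972^64 ≡ 634^2 = 401956 ≡ 1987
1972^128 ≡ 1987^2 = 3948169 ≡ 2276
1972^256 ≡ 2276^2 = 5180176 ≡ 1630
1972^512 ≡ 1630^2 = 2656900 ≡ 2135
1972^1024 ≡ 2135^2 = 4558225 ≡ 1853
1252 = 1024 + 128 + 64 + 32 + 4, so 1972^1252 ≡ 1853·2276·1987·634·1773 ≡ 947 (mod 2339)
1252^2 = 1567504 ≡ 374
1252^4 ≡ 374^2 = 139876 ≡ 1875
1252^8 ≡ 1875^2 = 3515625 ≡ 108
1252^16 ≡ 108^2 = 11664 ≡ 2308
1252^32 ≡ 2308^2 = 5326864 ≡ 961
1252^64 ≡ 961^2 = 923521 ≡ 1955
1252^128 ≡ 1955^2 = 3822025 ≡ 99
1252^256 ≡ 99^2 = 9801 ≡ 445
1252^512 ≡ 445^2 = 198025 ≡ 1549
1252^1024 ≡ 1549^2 = 2399401 ≡ 1926
1670 = 1024 + 512 + 128 + 4 + 2, so 1252^1670 ≡ 1926·1549·99·1875·374 ≡ 1065 (mod 2339)
947·1065 = 1008555 ≡ 446 (mod 2339)
2075 ≠ 446, so verification fails.

fails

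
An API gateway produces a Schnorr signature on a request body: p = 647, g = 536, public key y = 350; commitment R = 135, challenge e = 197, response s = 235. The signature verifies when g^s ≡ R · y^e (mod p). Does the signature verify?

g^s mod p:
Squares mod 647: 536^1≡536, 536^2≡28, 536^4≡137, 536^8≡6, 536^16≡36, 536^32≡2, 536^64≡4, 536^128≡16
235 = 128 + 64 + 32 + 8 + 2 + 1, so 536^235 ≡ 16·4·2·6·28·536 ≡ 486 (mod 647)
R · y^e mod p:
Squares mod 647: 350^1≡350, 350^2≡217, 350^4≡505, 350^8≡107, 350^16≡450, 350^32≡636, 350^64≡121, 350^128≡407
197 = 128 + 64 + 4 + 1, so 350^197 ≡ 407·121·505·350 ≡ 514 (mod 647)
135·514 = 69390 ≡ 161 (mod 647)
486 ≠ 161; the check fails.

does not verify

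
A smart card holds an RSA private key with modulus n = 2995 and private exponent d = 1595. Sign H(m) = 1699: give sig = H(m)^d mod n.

(H(m))^2 ≡ 1699^2 = 2886601 ≡ 2416
(H(m))^4 ≡ 2416^2 = 5837056 ≡ 2796
(H(m))^8 ≡ 2796^2 = 7817616 ≡ 666
(H(m))^16 ≡ 666^2 = 443556 ≡ 296
(H(m))^32 ≡ 296^2 = 87616 ≡ 761
(H(m))^64 ≡ 761^2 = 579121 ≡ 1086
(H(m))^128 ≡ 1086^2 = 1179396 ≡ 2361
(H(m))^256 ≡ 2361^2 = 5574321 ≡ 626
(H(m))^512 ≡ 626^2 = 391876 ≡ 2526
(H(m))^1024 ≡ 2526^2 = 6380676 ≡ 1326
1595 = 1024 + 512 + 32 + 16 + 8 + 2 + 1, so (H(m))^1595 ≡ 1326·2526·761·296·666·2416·1699 ≡ 1314 (mod 2995)

1314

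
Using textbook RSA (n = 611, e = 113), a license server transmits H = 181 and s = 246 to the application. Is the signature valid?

valid

Squares mod 611: s^1≡246, s^2≡27, s^4≡118, s^8≡482, s^16≡144, s^32≡573, s^64≡222
113 = 64 + 32 + 16 + 1, so s^113 ≡ 222·573·144·246 ≡ 181 (mod 611)
181 = H, so the signature checks out.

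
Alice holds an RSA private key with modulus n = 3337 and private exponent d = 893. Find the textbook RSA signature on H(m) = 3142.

(H(m))^2 ≡ 3142^2 = 9872164 ≡ 1318
(H(m))^4 ≡ 1318^2 = 1737124 ≡ 1884
(H(m))^8 ≡ 1884^2 = 3549456 ≡ 2225
(H(m))^16 ≡ 2225^2 = 4950625 ≡ 1854
(H(m))^32 ≡ 1854^2 = 3437316 ≡ 206
(H(m))^64 ≡ 206^2 = 42436 ≡ 2392
(H(m))^128 ≡ 2392^2 = 5721664 ≡ 2046
(H(m))^256 ≡ 2046^2 = 4186116 ≡ 1518
(H(m))^512 ≡ 1518^2 = 2304324 ≡ 1794
893 = 512 + 256 + 64 + 32 + 16 + 8 + 4 + 1, so (H(m))^893 ≡ 1794·1518·2392·206·1854·2225·1884·3142 ≡ 3231 (mod 3337)

3231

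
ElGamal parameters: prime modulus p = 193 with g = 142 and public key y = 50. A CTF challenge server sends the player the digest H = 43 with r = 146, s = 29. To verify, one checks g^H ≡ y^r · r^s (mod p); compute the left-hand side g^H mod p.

142^2 = 20164 ≡ 92
142^4 ≡ 92^2 = 8464 ≡ 165
142^8 ≡ 165^2 = 27225 ≡ 12
142^16 ≡ 12^2 = 144
142^32 ≡ 144^2 = 20736 ≡ 85
43 = 32 + 8 + 2 + 1, so 142^43 ≡ 85·12·92·142 ≡ 174 (mod 193)

174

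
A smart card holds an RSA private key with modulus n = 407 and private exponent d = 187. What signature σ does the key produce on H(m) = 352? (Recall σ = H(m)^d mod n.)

209

Squares mod 407: (H(m))^1≡352, (H(m))^2≡176, (H(m))^4≡44, (H(m))^8≡308, (H(m))^16≡33, (H(m))^32≡275, (H(m))^64≡330, (H(m))^128≡231
187 = 128 + 32 + 16 + 8 + 2 + 1, so (H(m))^187 ≡ 231·275·33·308·176·352 ≡ 209 (mod 407)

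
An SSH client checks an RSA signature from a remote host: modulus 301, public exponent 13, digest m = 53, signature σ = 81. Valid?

yes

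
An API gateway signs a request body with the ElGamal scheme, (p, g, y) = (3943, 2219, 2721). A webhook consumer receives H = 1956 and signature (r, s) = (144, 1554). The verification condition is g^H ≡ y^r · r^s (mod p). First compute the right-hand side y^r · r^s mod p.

2069

Squares mod 3943: 2721^1≡2721, 2721^2≡2830, 2721^4≡667, 2721^8≡3273, 2721^16≡3341, 2721^32≡3591, 2721^64≡1671, 2721^128≡597
144 = 128 + 16, so 2721^144 ≡ 597·3341 ≡ 3362 (mod 3943)
Squares mod 3943: 144^1≡144, 144^2≡1021, 144^4≡1489, 144^8≡1155, 144^16≡1291, 144^32≡2735, 144^64≡354, 144^128≡3083, 144^256≡2259, 144^512≡839, 144^1024≡2067
1554 = 1024 + 512 + 16 + 2, so 144^1554 ≡ 2067·839·1291·1021 ≡ 3858 (mod 3943)
y^r · r^s ≡ 3362·3858 = 12970596 ≡ 2069 (mod 3943)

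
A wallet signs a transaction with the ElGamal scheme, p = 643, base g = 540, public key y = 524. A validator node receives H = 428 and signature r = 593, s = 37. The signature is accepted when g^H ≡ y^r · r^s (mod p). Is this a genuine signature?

Left side g^H mod p:
540^428 mod 643 = 1
Right side y^r · r^s mod p:
524^593 mod 643 = 201
593^37 mod 643 = 281
201·281 = 56481 ≡ 540 (mod 643)
1 ≠ 540, so verification fails.

forged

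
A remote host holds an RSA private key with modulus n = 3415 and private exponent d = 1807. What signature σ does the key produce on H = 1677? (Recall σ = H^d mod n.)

253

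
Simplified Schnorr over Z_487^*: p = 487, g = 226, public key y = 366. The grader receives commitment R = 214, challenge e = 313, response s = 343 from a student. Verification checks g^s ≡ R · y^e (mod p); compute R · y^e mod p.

366^2 = 133956 ≡ 31
366^4 ≡ 31^2 = 961 ≡ 474
366^8 ≡ 474^2 = 224676 ≡ 169
366^16 ≡ 169^2 = 28561 ≡ 315
366^32 ≡ 315^2 = 99225 ≡ 364
366^64 ≡ 364^2 = 132496 ≡ 32
366^128 ≡ 32^2 = 1024 ≡ 50
366^256 ≡ 50^2 = 2500 ≡ 65
313 = 256 + 32 + 16 + 8 + 1, so 366^313 ≡ 65·364·315·169·366 ≡ 234 (mod 487)
R · y^e ≡ 214·234 = 50076 ≡ 402 (mod 487)

402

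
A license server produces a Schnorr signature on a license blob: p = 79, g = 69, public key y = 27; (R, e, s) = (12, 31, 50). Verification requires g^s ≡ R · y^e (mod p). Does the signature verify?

g^s mod p:
69^2 = 4761 ≡ 21
69^4 ≡ 21^2 = 441 ≡ 46
69^8 ≡ 46^2 = 2116 ≡ 62
69^16 ≡ 62^2 = 3844 ≡ 52
69^32 ≡ 52^2 = 2704 ≡ 18
50 = 32 + 16 + 2, so 69^50 ≡ 18·52·21 ≡ 64 (mod 79)
R · y^e mod p:
27^2 = 729 ≡ 18
27^4 ≡ 18^2 = 324 ≡ 8
27^8 ≡ 8^2 = 64
27^16 ≡ 64^2 = 4096 ≡ 67
31 = 16 + 8 + 4 + 2 + 1, so 27^31 ≡ 67·64·8·18·27 ≡ 58 (mod 79)
12·58 = 696 ≡ 64 (mod 79)
64 ≡ 64 (mod 79); signature holds.

verifies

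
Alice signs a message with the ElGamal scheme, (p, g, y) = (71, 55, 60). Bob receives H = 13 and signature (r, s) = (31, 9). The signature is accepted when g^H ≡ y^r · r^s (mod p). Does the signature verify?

does not verify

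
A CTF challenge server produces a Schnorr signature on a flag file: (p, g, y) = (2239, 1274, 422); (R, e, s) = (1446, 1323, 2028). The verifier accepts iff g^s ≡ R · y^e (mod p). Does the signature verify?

verifies

g^s mod p:
1274^2 = 1623076 ≡ 2040
1274^4 ≡ 2040^2 = 4161600 ≡ 1538
1274^8 ≡ 1538^2 = 2365444 ≡ 1060
1274^16 ≡ 1060^2 = 1123600 ≡ 1861
1274^32 ≡ 1861^2 = 3463321 ≡ 1827
1274^64 ≡ 1827^2 = 3337929 ≡ 1819
1274^128 ≡ 1819^2 = 3308761 ≡ 1758
1274^256 ≡ 1758^2 = 3090564 ≡ 744
1274^512 ≡ 744^2 = 553536 ≡ 503
1274^1024 ≡ 503^2 = 253009 ≡ 2
2028 = 1024 + 512 + 256 + 128 + 64 + 32 + 8 + 4, so 1274^2028 ≡ 2·503·744·1758·1819·1827·1060·1538 ≡ 1258 (mod 2239)
R · y^e mod p:
422^2 = 178084 ≡ 1203
422^4 ≡ 1203^2 = 1447209 ≡ 815
422^8 ≡ 815^2 = 664225 ≡ 1481
422^16 ≡ 1481^2 = 2193361 ≡ 1380
422^32 ≡ 1380^2 = 1904400 ≡ 1250
422^64 ≡ 1250^2 = 1562500 ≡ 1917
422^128 ≡ 1917^2 = 3674889 ≡ 690
422^256 ≡ 690^2 = 476100 ≡ 1432
422^512 ≡ 1432^2 = 2050624 ≡ 1939
422^1024 ≡ 1939^2 = 3759721 ≡ 440
1323 = 1024 + 256 + 32 + 8 + 2 + 1, so 422^1323 ≡ 440·1432·1250·1481·1203·422 ≡ 69 (mod 2239)
1446·69 = 99774 ≡ 1258 (mod 2239)
1258 ≡ 1258 (mod 2239); signature holds.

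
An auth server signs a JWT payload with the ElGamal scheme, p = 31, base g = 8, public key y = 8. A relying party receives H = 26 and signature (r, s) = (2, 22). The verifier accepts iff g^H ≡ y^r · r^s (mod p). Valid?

Left side g^H mod p:
8^2 = 64 ≡ 2
8^4 ≡ 2^2 = 4
8^8 ≡ 4^2 = 16
8^16 ≡ 16^2 = 256 ≡ 8
26 = 16 + 8 + 2, so 8^26 ≡ 8·16·2 ≡ 8 (mod 31)
Right side y^r · r^s mod p:
8^2 = 64 ≡ 2
2^2 = 4
2^4 ≡ 4^2 = 16
2^8 ≡ 16^2 = 256 ≡ 8
2^16 ≡ 8^2 = 64 ≡ 2
22 = 16 + 4 + 2, so 2^22 ≡ 2·16·4 ≡ 4 (mod 31)
2·4 = 8 ≡ 8 (mod 31)
8 ≡ 8 (mod 31), so the signature is genuine.

yes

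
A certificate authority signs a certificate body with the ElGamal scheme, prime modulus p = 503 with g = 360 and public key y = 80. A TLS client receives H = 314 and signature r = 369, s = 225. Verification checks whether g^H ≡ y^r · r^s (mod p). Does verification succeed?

passes

Left side g^H mod p:
Squares mod 503: 360^1≡360, 360^2≡329, 360^4≡96, 360^8≡162, 360^16≡88, 360^32≡199, 360^64≡367, 360^128≡388, 360^256≡147
314 = 256 + 32 + 16 + 8 + 2, so 360^314 ≡ 147·199·88·162·329 ≡ 291 (mod 503)
Right side y^r · r^s mod p:
Squares mod 503: 80^1≡80, 80^2≡364, 80^4≡207, 80^8≡94, 80^16≡285, 80^32≡242, 80^64≡216, 80^128≡380, 80^256≡39
369 = 256 + 64 + 32 + 16 + 1, so 80^369 ≡ 39·216·242·285·80 ≡ 136 (mod 503)
Squares mod 503: 369^1≡369, 369^2≡351, 369^4≡469, 369^8≡150, 369^16≡368, 369^32≡117, 369^64≡108, 369^128≡95
225 = 128 + 64 + 32 + 1, so 369^225 ≡ 95·108·117·369 ≡ 102 (mod 503)
136·102 = 13872 ≡ 291 (mod 503)
291 ≡ 291 (mod 503), so the signature is genuine.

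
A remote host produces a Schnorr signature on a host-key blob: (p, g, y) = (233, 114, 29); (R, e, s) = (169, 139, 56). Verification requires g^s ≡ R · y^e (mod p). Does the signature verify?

g^s mod p:
114^2 = 12996 ≡ 181
114^4 ≡ 181^2 = 32761 ≡ 141
114^8 ≡ 141^2 = 19881 ≡ 76
114^16 ≡ 76^2 = 5776 ≡ 184
114^32 ≡ 184^2 = 33856 ≡ 71
56 = 32 + 16 + 8, so 114^56 ≡ 71·184·76 ≡ 51 (mod 233)
R · y^e mod p:
29^2 = 841 ≡ 142
29^4 ≡ 142^2 = 20164 ≡ 126
29^8 ≡ 126^2 = 15876 ≡ 32
29^16 ≡ 32^2 = 1024 ≡ 92
29^32 ≡ 92^2 = 8464 ≡ 76
29^64 ≡ 76^2 = 5776 ≡ 184
29^128 ≡ 184^2 = 33856 ≡ 71
139 = 128 + 8 + 2 + 1, so 29^139 ≡ 71·32·142·29 ≡ 214 (mod 233)
169·214 = 36166 ≡ 51 (mod 233)
51 ≡ 51 (mod 233); signature holds.

verifies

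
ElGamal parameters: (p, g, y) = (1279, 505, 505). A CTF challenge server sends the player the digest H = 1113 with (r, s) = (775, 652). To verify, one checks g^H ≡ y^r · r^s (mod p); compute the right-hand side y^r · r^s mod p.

505^2 = 255025 ≡ 504
505^4 ≡ 504^2 = 254016 ≡ 774
505^8 ≡ 774^2 = 599076 ≡ 504
505^16 ≡ 504^2 = 254016 ≡ 774
505^32 ≡ 774^2 = 599076 ≡ 504
505^64 ≡ 504^2 = 254016 ≡ 774
505^128 ≡ 774^2 = 599076 ≡ 504
505^256 ≡ 504^2 = 254016 ≡ 774
505^512 ≡ 774^2 = 599076 ≡ 504
775 = 512 + 256 + 4 + 2 + 1, so 505^775 ≡ 504·774·774·504·505 ≡ 505 (mod 1279)
775^2 = 600625 ≡ 774
775^4 ≡ 774^2 = 599076 ≡ 504
775^8 ≡ 504^2 = 254016 ≡ 774
775^16 ≡ 774^2 = 599076 ≡ 504
775^32 ≡ 504^2 = 254016 ≡ 774
775^64 ≡ 774^2 = 599076 ≡ 504
775^128 ≡ 504^2 = 254016 ≡ 774
775^256 ≡ 774^2 = 599076 ≡ 504
775^512 ≡ 504^2 = 254016 ≡ 774
652 = 512 + 128 + 8 + 4, so 775^652 ≡ 774·774·774·504 ≡ 504 (mod 1279)
y^r · r^s ≡ 505·504 = 254520 ≡ 1278 (mod 1279)

1278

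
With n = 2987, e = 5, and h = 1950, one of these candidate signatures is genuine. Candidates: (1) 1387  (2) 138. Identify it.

Candidate 1: 1387^5 mod 2987 = 1950
  → matches h = 1950
Candidate 2: 138^5 mod 2987 = 2072

1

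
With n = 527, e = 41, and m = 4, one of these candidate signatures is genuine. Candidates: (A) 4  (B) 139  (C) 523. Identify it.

A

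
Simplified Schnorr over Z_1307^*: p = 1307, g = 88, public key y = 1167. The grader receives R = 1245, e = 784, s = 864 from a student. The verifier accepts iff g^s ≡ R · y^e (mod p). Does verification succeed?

fails

g^s mod p:
88^864 mod 1307 = 142
R · y^e mod p:
1167^784 mod 1307 = 972
1245·972 = 1210140 ≡ 1165 (mod 1307)
142 ≠ 1165; the check fails.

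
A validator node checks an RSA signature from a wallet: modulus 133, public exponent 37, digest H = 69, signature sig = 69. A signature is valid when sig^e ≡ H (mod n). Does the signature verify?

verifies

Squares mod 133: sig^1≡69, sig^2≡106, sig^4≡64, sig^8≡106, sig^16≡64, sig^32≡106
37 = 32 + 4 + 1, so sig^37 ≡ 106·64·69 ≡ 69 (mod 133)
69 = H, so the signature checks out.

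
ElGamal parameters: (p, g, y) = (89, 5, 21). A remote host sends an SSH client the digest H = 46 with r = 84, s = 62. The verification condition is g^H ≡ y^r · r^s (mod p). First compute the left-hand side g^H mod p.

25

Squares mod 89: 5^1≡5, 5^2≡25, 5^4≡2, 5^8≡4, 5^16≡16, 5^32≡78
46 = 32 + 8 + 4 + 2, so 5^46 ≡ 78·4·2·25 ≡ 25 (mod 89)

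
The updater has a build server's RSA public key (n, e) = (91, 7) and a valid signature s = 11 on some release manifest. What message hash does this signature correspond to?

s^2 ≡ 11^2 = 121 ≡ 30
s^4 ≡ 30^2 = 900 ≡ 81
7 = 4 + 2 + 1, so s^7 ≡ 81·30·11 ≡ 67 (mod 91)

67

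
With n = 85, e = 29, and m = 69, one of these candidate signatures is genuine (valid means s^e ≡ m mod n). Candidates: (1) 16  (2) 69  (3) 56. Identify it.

Candidate 1: Squares mod 85: 16^1≡16, 16^2≡1, 16^4≡1, 16^8≡1, 16^16≡1; 29 = 16 + 8 + 4 + 1, so 16^29 ≡ 1·1·1·16 ≡ 16 (mod 85)
Candidate 2: Squares mod 85: 69^1≡69, 69^2≡1, 69^4≡1, 69^8≡1, 69^16≡1; 29 = 16 + 8 + 4 + 1, so 69^29 ≡ 1·1·1·69 ≡ 69 (mod 85)
  → matches m = 69
Candidate 3: Squares mod 85: 56^1≡56, 56^2≡76, 56^4≡81, 56^8≡16, 56^16≡1; 29 = 16 + 8 + 4 + 1, so 56^29 ≡ 1·16·81·56 ≡ 71 (mod 85)

2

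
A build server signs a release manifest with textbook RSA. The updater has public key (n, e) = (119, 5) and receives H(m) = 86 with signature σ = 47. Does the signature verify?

σ^2 ≡ 47^2 = 2209 ≡ 67
σ^4 ≡ 67^2 = 4489 ≡ 86
5 = 4 + 1, so σ^5 ≡ 86·47 ≡ 115 (mod 119)
The recovered value 115 does not match the digest 86.

does not verify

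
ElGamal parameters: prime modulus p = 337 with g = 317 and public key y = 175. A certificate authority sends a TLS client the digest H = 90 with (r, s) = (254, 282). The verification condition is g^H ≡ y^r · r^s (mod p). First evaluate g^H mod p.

312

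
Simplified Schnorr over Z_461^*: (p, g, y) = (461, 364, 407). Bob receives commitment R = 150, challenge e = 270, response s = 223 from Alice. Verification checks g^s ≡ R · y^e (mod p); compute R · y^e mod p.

Squares mod 461: 407^1≡407, 407^2≡150, 407^4≡372, 407^8≡84, 407^16≡141, 407^32≡58, 407^64≡137, 407^128≡329, 407^256≡367
270 = 256 + 8 + 4 + 2, so 407^270 ≡ 367·84·372·150 ≡ 262 (mod 461)
R · y^e ≡ 150·262 = 39300 ≡ 115 (mod 461)

115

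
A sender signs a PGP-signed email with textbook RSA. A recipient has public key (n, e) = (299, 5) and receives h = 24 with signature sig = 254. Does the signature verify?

verifies

Squares mod 299: sig^1≡254, sig^2≡231, sig^4≡139
5 = 4 + 1, so sig^5 ≡ 139·254 ≡ 24 (mod 299)
sig^5 mod 299 = 24 matches h.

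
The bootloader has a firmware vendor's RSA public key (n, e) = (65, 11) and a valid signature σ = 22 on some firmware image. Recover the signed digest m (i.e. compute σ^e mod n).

σ^11 mod 65 = 3

3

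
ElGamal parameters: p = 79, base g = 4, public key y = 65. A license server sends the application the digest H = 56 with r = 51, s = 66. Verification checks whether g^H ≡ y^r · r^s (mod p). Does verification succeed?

fails

Left side g^H mod p:
4^2 = 16
4^4 ≡ 16^2 = 256 ≡ 19
4^8 ≡ 19^2 = 361 ≡ 45
4^16 ≡ 45^2 = 2025 ≡ 50
4^32 ≡ 50^2 = 2500 ≡ 51
56 = 32 + 16 + 8, so 4^56 ≡ 51·50·45 ≡ 42 (mod 79)
Right side y^r · r^s mod p:
65^2 = 4225 ≡ 38
65^4 ≡ 38^2 = 1444 ≡ 22
65^8 ≡ 22^2 = 484 ≡ 10
65^16 ≡ 10^2 = 100 ≡ 21
65^32 ≡ 21^2 = 441 ≡ 46
51 = 32 + 16 + 2 + 1, so 65^51 ≡ 46·21·38·65 ≡ 62 (mod 79)
51^2 = 2601 ≡ 73
51^4 ≡ 73^2 = 5329 ≡ 36
51^8 ≡ 36^2 = 1296 ≡ 32
51^16 ≡ 32^2 = 1024 ≡ 76
51^32 ≡ 76^2 = 5776 ≡ 9
51^64 ≡ 9^2 = 81 ≡ 2
66 = 64 + 2, so 51^66 ≡ 2·73 ≡ 67 (mod 79)
62·67 = 4154 ≡ 46 (mod 79)
42 ≠ 46, so verification fails.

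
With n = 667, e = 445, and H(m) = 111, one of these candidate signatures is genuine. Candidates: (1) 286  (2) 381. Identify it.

Candidate 1: 286^2 = 81796 ≡ 422; 286^4 ≡ 422^2 = 178084 ≡ 662; 286^8 ≡ 662^2 = 438244 ≡ 25; 286^16 ≡ 25^2 = 625; 286^32 ≡ 625^2 = 390625 ≡ 430; 286^64 ≡ 430^2 = 184900 ≡ 141; 286^128 ≡ 141^2 = 19881 ≡ 538; 286^256 ≡ 538^2 = 289444 ≡ 633; 445 = 256 + 128 + 32 + 16 + 8 + 4 + 1, so 286^445 ≡ 633·538·430·625·25·662·286 ≡ 111 (mod 667)
  → matches H(m) = 111
Candidate 2: 381^2 = 145161 ≡ 422; 381^4 ≡ 422^2 = 178084 ≡ 662; 381^8 ≡ 662^2 = 438244 ≡ 25; 381^16 ≡ 25^2 = 625; 381^32 ≡ 625^2 = 390625 ≡ 430; 381^64 ≡ 430^2 = 184900 ≡ 141; 381^128 ≡ 141^2 = 19881 ≡ 538; 381^256 ≡ 538^2 = 289444 ≡ 633; 445 = 256 + 128 + 32 + 16 + 8 + 4 + 1, so 381^445 ≡ 633·538·430·625·25·662·381 ≡ 556 (mod 667)

1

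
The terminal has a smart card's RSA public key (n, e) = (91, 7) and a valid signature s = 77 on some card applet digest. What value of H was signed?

s^2 ≡ 77^2 = 5929 ≡ 14
s^4 ≡ 14^2 = 196 ≡ 14
7 = 4 + 2 + 1, so s^7 ≡ 14·14·77 ≡ 77 (mod 91)

77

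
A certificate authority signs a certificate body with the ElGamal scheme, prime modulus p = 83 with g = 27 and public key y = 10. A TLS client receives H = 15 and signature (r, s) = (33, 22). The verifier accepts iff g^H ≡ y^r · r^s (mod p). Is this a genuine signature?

Left side g^H mod p:
27^2 = 729 ≡ 65
27^4 ≡ 65^2 = 4225 ≡ 75
27^8 ≡ 75^2 = 5625 ≡ 64
15 = 8 + 4 + 2 + 1, so 27^15 ≡ 64·75·65·27 ≡ 81 (mod 83)
Right side y^r · r^s mod p:
10^2 = 100 ≡ 17
10^4 ≡ 17^2 = 289 ≡ 40
10^8 ≡ 40^2 = 1600 ≡ 23
10^16 ≡ 23^2 = 529 ≡ 31
10^32 ≡ 31^2 = 961 ≡ 48
33 = 32 + 1, so 10^33 ≡ 48·10 ≡ 65 (mod 83)
33^2 = 1089 ≡ 10
33^4 ≡ 10^2 = 100 ≡ 17
33^8 ≡ 17^2 = 289 ≡ 40
33^16 ≡ 40^2 = 1600 ≡ 23
22 = 16 + 4 + 2, so 33^22 ≡ 23·17·10 ≡ 9 (mod 83)
65·9 = 585 ≡ 4 (mod 83)
81 ≠ 4, so verification fails.

forged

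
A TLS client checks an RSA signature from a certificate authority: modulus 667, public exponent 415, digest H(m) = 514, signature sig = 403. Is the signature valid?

valid

sig^2 ≡ 403^2 = 162409 ≡ 328
sig^4 ≡ 328^2 = 107584 ≡ 197
sig^8 ≡ 197^2 = 38809 ≡ 123
sig^16 ≡ 123^2 = 15129 ≡ 455
sig^32 ≡ 455^2 = 207025 ≡ 255
sig^64 ≡ 255^2 = 65025 ≡ 326
sig^128 ≡ 326^2 = 106276 ≡ 223
sig^256 ≡ 223^2 = 49729 ≡ 371
415 = 256 + 128 + 16 + 8 + 4 + 2 + 1, so sig^415 ≡ 371·223·455·123·197·328·403 ≡ 514 (mod 667)
Since 514 equals the digest 514, verification succeeds.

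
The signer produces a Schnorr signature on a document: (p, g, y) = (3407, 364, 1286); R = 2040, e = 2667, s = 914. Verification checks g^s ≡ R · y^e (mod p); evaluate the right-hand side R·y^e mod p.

2613

Squares mod 3407: 1286^1≡1286, 1286^2≡1401, 1286^4≡369, 1286^8≡3288, 1286^16≡533, 1286^32≡1308, 1286^64≡550, 1286^128≡2684, 1286^256≡1458, 1286^512≡3203, 1286^1024≡732, 1286^2048≡925
2667 = 2048 + 512 + 64 + 32 + 8 + 2 + 1, so 1286^2667 ≡ 925·3203·550·1308·3288·1401·1286 ≡ 838 (mod 3407)
R · y^e ≡ 2040·838 = 1709520 ≡ 2613 (mod 3407)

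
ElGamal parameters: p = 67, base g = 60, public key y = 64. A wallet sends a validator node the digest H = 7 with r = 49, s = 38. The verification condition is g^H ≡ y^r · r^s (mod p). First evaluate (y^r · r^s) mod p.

21

64^49 mod 67 = 25
49^38 mod 67 = 33
y^r · r^s ≡ 25·33 = 825 ≡ 21 (mod 67)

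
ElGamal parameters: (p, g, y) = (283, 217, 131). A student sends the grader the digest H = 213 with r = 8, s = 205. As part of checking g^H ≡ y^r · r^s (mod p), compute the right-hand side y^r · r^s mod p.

58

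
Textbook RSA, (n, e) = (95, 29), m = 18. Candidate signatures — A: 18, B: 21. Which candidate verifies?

Candidate A: 18^2 = 324 ≡ 39; 18^4 ≡ 39^2 = 1521 ≡ 1; 18^8 ≡ 1^2 = 1; 18^16 ≡ 1^2 = 1; 29 = 16 + 8 + 4 + 1, so 18^29 ≡ 1·1·1·18 ≡ 18 (mod 95)
  → matches m = 18
Candidate B: 21^2 = 441 ≡ 61; 21^4 ≡ 61^2 = 3721 ≡ 16; 21^8 ≡ 16^2 = 256 ≡ 66; 21^16 ≡ 66^2 = 4356 ≡ 81; 29 = 16 + 8 + 4 + 1, so 21^29 ≡ 81·66·16·21 ≡ 91 (mod 95)

A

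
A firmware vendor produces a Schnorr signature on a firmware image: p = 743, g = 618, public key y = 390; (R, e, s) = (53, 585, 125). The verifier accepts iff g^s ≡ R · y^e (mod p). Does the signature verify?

g^s mod p:
Squares mod 743: 618^1≡618, 618^2≡22, 618^4≡484, 618^8≡211, 618^16≡684, 618^32≡509, 618^64≡517
125 = 64 + 32 + 16 + 8 + 4 + 1, so 618^125 ≡ 517·509·684·211·484·618 ≡ 625 (mod 743)
R · y^e mod p:
Squares mod 743: 390^1≡390, 390^2≡528, 390^4≡159, 390^8≡19, 390^16≡361, 390^32≡296, 390^64≡685, 390^128≡392, 390^256≡606, 390^512≡194
585 = 512 + 64 + 8 + 1, so 390^585 ≡ 194·685·19·390 ≡ 654 (mod 743)
53·654 = 34662 ≡ 484 (mod 743)
625 ≠ 484; the check fails.

does not verify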